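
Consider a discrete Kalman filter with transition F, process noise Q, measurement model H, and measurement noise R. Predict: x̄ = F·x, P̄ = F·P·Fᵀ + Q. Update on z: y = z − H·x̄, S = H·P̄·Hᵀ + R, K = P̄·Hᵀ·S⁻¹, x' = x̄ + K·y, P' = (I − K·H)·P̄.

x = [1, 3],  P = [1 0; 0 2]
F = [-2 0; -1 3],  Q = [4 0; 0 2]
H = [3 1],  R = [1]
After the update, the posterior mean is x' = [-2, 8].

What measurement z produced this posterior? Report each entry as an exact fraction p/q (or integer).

z = [2]

x̄ = F·x = [-2, 8]
P̄ = F·P·Fᵀ + Q = [8 2; 2 21]
S = H·P̄·Hᵀ + R = [106]
K = P̄·Hᵀ·S⁻¹ = [13/53; 27/106]
x' − x̄ = [0, 0] = K·y
y = (KᵀK)⁻¹·Kᵀ·(x' − x̄) = [0]
z = y + H·x̄ = [0] + [2] = [2]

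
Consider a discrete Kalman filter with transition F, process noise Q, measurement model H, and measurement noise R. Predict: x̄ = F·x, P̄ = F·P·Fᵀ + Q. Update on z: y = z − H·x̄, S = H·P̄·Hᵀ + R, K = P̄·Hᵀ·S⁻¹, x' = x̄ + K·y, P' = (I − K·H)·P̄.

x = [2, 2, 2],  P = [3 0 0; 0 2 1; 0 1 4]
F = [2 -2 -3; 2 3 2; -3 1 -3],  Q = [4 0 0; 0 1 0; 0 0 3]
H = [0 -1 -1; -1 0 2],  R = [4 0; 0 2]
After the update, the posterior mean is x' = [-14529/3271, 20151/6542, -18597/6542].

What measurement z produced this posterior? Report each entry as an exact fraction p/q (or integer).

x̄ = F·x = [-6, 14, -10]
P̄ = F·P·Fᵀ + Q = [72 -37 17; -37 59 -43; 17 -43 62]
S = H·P̄·Hᵀ + R = [39 -58; -58 254]
K = P̄·Hᵀ·S⁻¹ = [1438/3271 -161/3271; -3453/3271 -2839/6542; 690/3271 3071/6542]
x' − x̄ = [5097/3271, -71437/6542, 46823/6542] = K·y
y = (KᵀK)⁻¹·Kᵀ·(x' − x̄) = [5, 13]
z = y + H·x̄ = [5, 13] + [-4, -14] = [1, -1]

z = [1, -1]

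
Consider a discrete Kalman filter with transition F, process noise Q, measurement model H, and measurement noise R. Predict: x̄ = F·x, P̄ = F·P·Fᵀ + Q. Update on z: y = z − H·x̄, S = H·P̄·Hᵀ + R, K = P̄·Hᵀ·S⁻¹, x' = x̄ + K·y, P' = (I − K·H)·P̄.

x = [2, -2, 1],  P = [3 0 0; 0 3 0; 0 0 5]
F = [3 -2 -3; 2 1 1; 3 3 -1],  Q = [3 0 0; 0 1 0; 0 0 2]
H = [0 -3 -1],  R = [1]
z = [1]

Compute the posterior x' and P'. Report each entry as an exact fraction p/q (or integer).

x' = [2546/383, 384/383, -1526/383]
P' = [33096/383 -2424/383 7287/383; -2424/383 818/383 -2369/383; 7287/383 -2369/383 7234/383]

x̄ = F·x = [7, 3, -1]
P̄ = F·P·Fᵀ + Q = [87 -3 24; -3 21 22; 24 22 61]
y = z − H·x̄ = [9]
S = H·P̄·Hᵀ + R = [383]
K = P̄·Hᵀ·S⁻¹ = [-15/383; -85/383; -127/383]
x' = x̄ + K·y = [2546/383, 384/383, -1526/383]
P' = (I − K·H)·P̄ = [33096/383 -2424/383 7287/383; -2424/383 818/383 -2369/383; 7287/383 -2369/383 7234/383]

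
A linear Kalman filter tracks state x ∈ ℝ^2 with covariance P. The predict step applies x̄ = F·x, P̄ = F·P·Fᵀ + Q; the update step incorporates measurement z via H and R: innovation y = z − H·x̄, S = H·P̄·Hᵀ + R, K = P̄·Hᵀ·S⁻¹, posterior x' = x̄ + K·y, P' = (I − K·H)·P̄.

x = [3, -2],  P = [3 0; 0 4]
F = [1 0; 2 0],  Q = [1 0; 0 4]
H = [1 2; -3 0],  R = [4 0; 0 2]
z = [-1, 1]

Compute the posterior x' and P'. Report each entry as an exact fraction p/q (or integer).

x' = [-5/21, -4/21]
P' = [4/21 -1/21; -1/21 149/168]

x̄ = F·x = [3, 6]
P̄ = F·P·Fᵀ + Q = [4 6; 6 16]
y = z − H·x̄ = [-16, 10]
S = H·P̄·Hᵀ + R = [96 -48; -48 38]
K = P̄·Hᵀ·S⁻¹ = [1/42 -2/7; 145/336 1/14]
x' = x̄ + K·y = [-5/21, -4/21]
P' = (I − K·H)·P̄ = [4/21 -1/21; -1/21 149/168]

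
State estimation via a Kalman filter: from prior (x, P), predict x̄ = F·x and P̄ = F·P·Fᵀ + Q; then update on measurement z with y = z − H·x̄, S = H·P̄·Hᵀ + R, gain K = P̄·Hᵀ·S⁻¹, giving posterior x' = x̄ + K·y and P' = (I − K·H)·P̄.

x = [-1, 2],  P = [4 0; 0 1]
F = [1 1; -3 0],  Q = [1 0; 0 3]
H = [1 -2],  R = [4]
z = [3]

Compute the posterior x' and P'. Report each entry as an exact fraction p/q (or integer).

x' = [227/107, -39/107]
P' = [192/107 66/107; 66/107 123/107]

x̄ = F·x = [1, 3]
P̄ = F·P·Fᵀ + Q = [6 -12; -12 39]
y = z − H·x̄ = [8]
S = H·P̄·Hᵀ + R = [214]
K = P̄·Hᵀ·S⁻¹ = [15/107; -45/107]
x' = x̄ + K·y = [227/107, -39/107]
P' = (I − K·H)·P̄ = [192/107 66/107; 66/107 123/107]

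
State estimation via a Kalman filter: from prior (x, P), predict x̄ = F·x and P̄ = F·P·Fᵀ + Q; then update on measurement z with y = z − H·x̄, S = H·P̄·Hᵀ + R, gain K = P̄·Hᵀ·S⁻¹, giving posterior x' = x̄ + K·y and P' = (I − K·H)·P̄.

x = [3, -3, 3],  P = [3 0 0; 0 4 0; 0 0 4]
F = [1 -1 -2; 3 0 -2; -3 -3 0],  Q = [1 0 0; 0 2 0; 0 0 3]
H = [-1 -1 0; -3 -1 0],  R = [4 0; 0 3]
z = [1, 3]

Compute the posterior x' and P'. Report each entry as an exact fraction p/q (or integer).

x' = [-4736/3833, 2319/3833, 6156/3833]
P' = [3473/3833 -6525/3833 16551/3833; -6525/3833 18285/3833 -40671/3833; 16551/3833 -40671/3833 162150/3833]

x̄ = F·x = [0, 3, 0]
P̄ = F·P·Fᵀ + Q = [24 25 3; 25 45 -27; 3 -27 66]
y = z − H·x̄ = [4, 6]
S = H·P̄·Hᵀ + R = [123 217; 217 414]
K = P̄·Hᵀ·S⁻¹ = [763/3833 -1298/3833; -2940/3833 430/3833; 6030/3833 -2994/3833]
x' = x̄ + K·y = [-4736/3833, 2319/3833, 6156/3833]
P' = (I − K·H)·P̄ = [3473/3833 -6525/3833 16551/3833; -6525/3833 18285/3833 -40671/3833; 16551/3833 -40671/3833 162150/3833]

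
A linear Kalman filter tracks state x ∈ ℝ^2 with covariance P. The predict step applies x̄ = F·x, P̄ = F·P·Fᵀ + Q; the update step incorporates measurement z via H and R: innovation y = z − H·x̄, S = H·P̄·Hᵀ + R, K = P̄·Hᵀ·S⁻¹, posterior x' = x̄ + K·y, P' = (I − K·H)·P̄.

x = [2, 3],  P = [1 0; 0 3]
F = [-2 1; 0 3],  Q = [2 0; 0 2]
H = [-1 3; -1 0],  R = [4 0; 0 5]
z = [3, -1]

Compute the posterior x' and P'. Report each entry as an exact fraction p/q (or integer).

x' = [-847/1378, 1353/1378]
P' = [2070/689 720/689; 720/689 550/689]

x̄ = F·x = [-1, 9]
P̄ = F·P·Fᵀ + Q = [9 9; 9 29]
y = z − H·x̄ = [-25, -2]
S = H·P̄·Hᵀ + R = [220 -18; -18 14]
K = P̄·Hᵀ·S⁻¹ = [45/1378 -414/689; 465/1378 -144/689]
x' = x̄ + K·y = [-847/1378, 1353/1378]
P' = (I − K·H)·P̄ = [2070/689 720/689; 720/689 550/689]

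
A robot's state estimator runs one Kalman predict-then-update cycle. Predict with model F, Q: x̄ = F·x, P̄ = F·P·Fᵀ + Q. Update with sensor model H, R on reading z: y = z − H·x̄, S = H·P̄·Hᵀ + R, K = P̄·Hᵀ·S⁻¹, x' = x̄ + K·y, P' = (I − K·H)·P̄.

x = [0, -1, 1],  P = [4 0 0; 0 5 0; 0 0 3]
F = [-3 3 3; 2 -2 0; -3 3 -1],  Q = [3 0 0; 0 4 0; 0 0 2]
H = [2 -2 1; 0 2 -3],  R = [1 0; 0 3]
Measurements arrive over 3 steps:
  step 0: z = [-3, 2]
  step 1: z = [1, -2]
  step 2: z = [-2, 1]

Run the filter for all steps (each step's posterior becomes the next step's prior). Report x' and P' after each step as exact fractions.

step 0: x' = [-32398/37199, 14140/37199, -51214/111597], P' = [49613/37199 55514/37199 86012/111597; 55514/37199 82424/37199 154442/111597; 86012/111597 154442/111597 398042/334791]
step 1: x' = [566984145/3056971529, 779712334/3056971529, 3291211747/3056971529], P' = [3988843080/3056971529 4424508702/3056971529 2241636183/3056971529; 4424508702/3056971529 6485462880/3056971529 3937586154/3056971529; 2241636183/3056971529 3937586154/3056971529 3307705475/3056971529]
step 2: x' = [-14688845574531/25745449712807, 5281449897916/25745449712807, -8740265883535/25745449712807], P' = [33512147890476/25745449712807 37184297035014/25745449712807 18848607302685/25745449712807; 37184297035014/25745449712807 54542385045708/25745449712807 33129807172794/25745449712807; 18848607302685/25745449712807 33129807172794/25745449712807 27841226764545/25745449712807]

step 0: x̄ = F·x = [0, 2, -4]
step 0: P̄ = F·P·Fᵀ + Q = [111 -54 72; -54 40 -54; 72 -54 86]
step 0: y = z − H·x̄ = [5, -14]
step 0: S = H·P̄·Hᵀ + R = [1627 -1498; -1498 1585]
step 0: K = P̄·Hᵀ·S⁻¹ = [50606/111597 25016/111597; -7018/111597 10406/111597; -12538/334791 -89158/334791]
step 0: x' = x̄ + K·y = [-32398/37199, 14140/37199, -51214/111597]
step 0: P' = (I − K·H)·P̄ = [49613/37199 55514/37199 86012/111597; 55514/37199 82424/37199 154442/111597; 86012/111597 154442/111597 398042/334791]
step 1: x̄ = F·x = [88400/37199, -93076/37199, 470056/111597]
step 1: P̄ = F·P·Fᵀ + Q = [1109300/37199 -262914/37199 579781/111597; -262914/37199 232832/37199 -80434/37199; 579781/111597 -80434/37199 1537613/334791]
step 1: y = z − H·x̄ = [-1447315/111597, 581810/37199]
step 1: S = H·P̄·Hᵀ + R = [78971960/334791 -12895667/111597; -12895667/111597 3545746/37199]
step 1: K = P̄·Hᵀ·S⁻¹ = [1370304939/3056971529 708036285/3056971529; -184322202/3056971529 386055766/3056971529; -84194467/3056971529 -682648039/3056971529]
step 1: x' = x̄ + K·y = [566984145/3056971529, 779712334/3056971529, 3291211747/3056971529]
step 1: P' = (I − K·H)·P̄ = [3988843080/3056971529 4424508702/3056971529 2241636183/3056971529; 4424508702/3056971529 6485462880/3056971529 3937586154/3056971529; 2241636183/3056971529 3937586154/3056971529 3307705475/3056971529]
step 2: x̄ = F·x = [10511819808/3056971529, -425456378/3056971529, -2653027180/3056971529]
step 2: P̄ = F·P·Fᵀ + Q = [84094960344/3056971529 -19927431162/3056971529 14880180405/3056971529; -19927431162/3056971529 18729040340/3056971529 -6359831394/3056971529; 14880180405/3056971529 -6359831394/3056971529 13873545711/3056971529]
step 2: y = z − H·x̄ = [-25335468250/3056971529, -4051197255/3056971529]
step 2: S = H·P̄·Hᵀ + R = [672606016468/3056971529 -336406256723/3056971529; -336406256723/3056971529 285266964074/3056971529]
step 2: K = P̄·Hᵀ·S⁻¹ = [11504309013609/25745449712807 5940924053991/25745449712807; -1586368848594/25745449712807 3231782857678/25745449712807; -721172975673/25745449712807 -5754688649349/25745449712807]
step 2: x' = x̄ + K·y = [-14688845574531/25745449712807, 5281449897916/25745449712807, -8740265883535/25745449712807]
step 2: P' = (I − K·H)·P̄ = [33512147890476/25745449712807 37184297035014/25745449712807 18848607302685/25745449712807; 37184297035014/25745449712807 54542385045708/25745449712807 33129807172794/25745449712807; 18848607302685/25745449712807 33129807172794/25745449712807 27841226764545/25745449712807]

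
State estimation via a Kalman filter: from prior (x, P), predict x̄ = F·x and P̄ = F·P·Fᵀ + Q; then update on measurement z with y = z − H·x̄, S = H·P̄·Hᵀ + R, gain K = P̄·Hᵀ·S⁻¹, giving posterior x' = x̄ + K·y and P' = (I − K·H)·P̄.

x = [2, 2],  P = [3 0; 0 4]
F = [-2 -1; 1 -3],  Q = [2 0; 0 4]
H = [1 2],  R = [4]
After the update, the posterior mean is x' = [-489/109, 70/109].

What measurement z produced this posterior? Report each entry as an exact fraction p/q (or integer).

z = [-3]

x̄ = F·x = [-6, -4]
P̄ = F·P·Fᵀ + Q = [18 6; 6 43]
S = H·P̄·Hᵀ + R = [218]
K = P̄·Hᵀ·S⁻¹ = [15/109; 46/109]
x' − x̄ = [165/109, 506/109] = K·y
y = (KᵀK)⁻¹·Kᵀ·(x' − x̄) = [11]
z = y + H·x̄ = [11] + [-14] = [-3]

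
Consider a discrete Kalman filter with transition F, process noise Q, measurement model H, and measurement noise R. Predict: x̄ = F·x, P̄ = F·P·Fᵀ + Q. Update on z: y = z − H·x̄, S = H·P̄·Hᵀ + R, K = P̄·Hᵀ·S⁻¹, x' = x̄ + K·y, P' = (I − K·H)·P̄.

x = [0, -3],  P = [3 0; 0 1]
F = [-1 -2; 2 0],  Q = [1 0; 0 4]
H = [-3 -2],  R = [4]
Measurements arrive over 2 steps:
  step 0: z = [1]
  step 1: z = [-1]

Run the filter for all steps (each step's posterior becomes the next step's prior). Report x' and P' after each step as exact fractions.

step 0: x' = [45/17, -133/34], P' = [100/17 -144/17; -144/17 223/17]
step 1: x' = [2055/10349, 2946/10349], P' = [16148/10349 -20120/10349; -20120/10349 34308/10349]

step 0: x̄ = F·x = [6, 0]
step 0: P̄ = F·P·Fᵀ + Q = [8 -6; -6 16]
step 0: y = z − H·x̄ = [19]
step 0: S = H·P̄·Hᵀ + R = [68]
step 0: K = P̄·Hᵀ·S⁻¹ = [-3/17; -7/34]
step 0: x' = x̄ + K·y = [45/17, -133/34]
step 0: P' = (I − K·H)·P̄ = [100/17 -144/17; -144/17 223/17]
step 1: x̄ = F·x = [88/17, 90/17]
step 1: P̄ = F·P·Fᵀ + Q = [433/17 376/17; 376/17 468/17]
step 1: y = z − H·x̄ = [427/17]
step 1: S = H·P̄·Hᵀ + R = [10349/17]
step 1: K = P̄·Hᵀ·S⁻¹ = [-2051/10349; -2064/10349]
step 1: x' = x̄ + K·y = [2055/10349, 2946/10349]
step 1: P' = (I − K·H)·P̄ = [16148/10349 -20120/10349; -20120/10349 34308/10349]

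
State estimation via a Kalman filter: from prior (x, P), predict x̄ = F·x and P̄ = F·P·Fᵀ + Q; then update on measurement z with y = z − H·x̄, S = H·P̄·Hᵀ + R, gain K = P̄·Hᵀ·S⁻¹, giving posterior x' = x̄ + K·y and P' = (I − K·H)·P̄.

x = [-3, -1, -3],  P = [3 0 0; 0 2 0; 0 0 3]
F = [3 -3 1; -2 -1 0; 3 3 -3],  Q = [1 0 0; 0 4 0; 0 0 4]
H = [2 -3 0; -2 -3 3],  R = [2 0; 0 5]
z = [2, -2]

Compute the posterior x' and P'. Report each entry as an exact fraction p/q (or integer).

x' = [741665/319858, 298843/319858, 291033/159929]
P' = [603334/159929 370527/159929 749568/159929; 370527/159929 261279/159929 492792/159929; 749568/159929 492792/159929 1050044/159929]

x̄ = F·x = [-9, 7, -3]
P̄ = F·P·Fᵀ + Q = [49 -12 0; -12 18 -24; 0 -24 76]
y = z − H·x̄ = [41, 10]
S = H·P̄·Hᵀ + R = [504 182; 182 1335]
K = P̄·Hᵀ·S⁻¹ = [95087/319858 -1987/22847; -42783/319858 -1329/22847; 10380/159929 4932/22847]
x' = x̄ + K·y = [741665/319858, 298843/319858, 291033/159929]
P' = (I − K·H)·P̄ = [603334/159929 370527/159929 749568/159929; 370527/159929 261279/159929 492792/159929; 749568/159929 492792/159929 1050044/159929]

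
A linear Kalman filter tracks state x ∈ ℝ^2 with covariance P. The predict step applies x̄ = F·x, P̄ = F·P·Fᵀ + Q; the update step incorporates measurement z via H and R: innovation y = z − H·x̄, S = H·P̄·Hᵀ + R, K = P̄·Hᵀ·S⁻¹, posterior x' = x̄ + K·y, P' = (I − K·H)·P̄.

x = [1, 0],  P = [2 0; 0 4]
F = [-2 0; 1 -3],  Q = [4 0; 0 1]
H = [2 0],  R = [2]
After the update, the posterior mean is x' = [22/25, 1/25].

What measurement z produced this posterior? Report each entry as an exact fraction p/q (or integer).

z = [2]

x̄ = F·x = [-2, 1]
P̄ = F·P·Fᵀ + Q = [12 -4; -4 39]
S = H·P̄·Hᵀ + R = [50]
K = P̄·Hᵀ·S⁻¹ = [12/25; -4/25]
x' − x̄ = [72/25, -24/25] = K·y
y = (KᵀK)⁻¹·Kᵀ·(x' − x̄) = [6]
z = y + H·x̄ = [6] + [-4] = [2]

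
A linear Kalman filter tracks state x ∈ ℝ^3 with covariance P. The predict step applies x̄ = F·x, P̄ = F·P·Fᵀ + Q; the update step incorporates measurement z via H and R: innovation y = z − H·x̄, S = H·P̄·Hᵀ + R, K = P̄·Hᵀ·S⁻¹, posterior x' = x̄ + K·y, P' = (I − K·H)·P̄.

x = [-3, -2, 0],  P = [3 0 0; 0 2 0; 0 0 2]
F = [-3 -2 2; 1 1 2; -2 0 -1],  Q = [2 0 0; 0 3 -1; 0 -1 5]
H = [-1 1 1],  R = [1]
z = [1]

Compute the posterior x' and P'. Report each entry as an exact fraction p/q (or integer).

x̄ = F·x = [13, -5, 6]
P̄ = F·P·Fᵀ + Q = [45 -5 14; -5 16 -11; 14 -11 19]
y = z − H·x̄ = [13]
S = H·P̄·Hᵀ + R = [41]
K = P̄·Hᵀ·S⁻¹ = [-36/41; 10/41; -6/41]
x' = x̄ + K·y = [65/41, -75/41, 168/41]
P' = (I − K·H)·P̄ = [549/41 155/41 358/41; 155/41 556/41 -391/41; 358/41 -391/41 743/41]

x' = [65/41, -75/41, 168/41]
P' = [549/41 155/41 358/41; 155/41 556/41 -391/41; 358/41 -391/41 743/41]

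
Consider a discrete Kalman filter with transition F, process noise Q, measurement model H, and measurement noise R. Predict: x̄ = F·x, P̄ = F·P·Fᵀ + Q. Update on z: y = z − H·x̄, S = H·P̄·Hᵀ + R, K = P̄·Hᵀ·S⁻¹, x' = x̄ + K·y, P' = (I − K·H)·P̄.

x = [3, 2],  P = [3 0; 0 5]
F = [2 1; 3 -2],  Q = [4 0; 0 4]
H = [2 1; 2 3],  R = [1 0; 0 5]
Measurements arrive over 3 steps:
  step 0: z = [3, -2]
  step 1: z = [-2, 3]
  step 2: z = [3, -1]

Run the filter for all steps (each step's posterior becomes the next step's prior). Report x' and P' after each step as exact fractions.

step 0: x̄ = F·x = [8, 5]
step 0: P̄ = F·P·Fᵀ + Q = [21 8; 8 51]
step 0: y = z − H·x̄ = [-18, -33]
step 0: S = H·P̄·Hᵀ + R = [168 301; 301 644]
step 0: K = P̄·Hᵀ·S⁻¹ = [1762/2513 -566/2513; -1103/2513 1175/2513]
step 0: x' = x̄ + K·y = [7066/2513, -908/359]
step 0: P' = (I − K·H)·P̄ = [2029/2513 -328/359; -328/359 3489/2513]
step 1: x̄ = F·x = [7776/2513, 33910/2513]
step 1: P̄ = F·P·Fᵀ + Q = [12473/2513 7492/2513; 7492/2513 69821/2513]
step 1: y = z − H·x̄ = [-7784/359, -109743/2513]
step 1: S = H·P̄·Hᵀ + R = [21742/359 45613/359; 45613/359 780750/2513]
step 1: K = P̄·Hᵀ·S⁻¹ = [4052746/6716563 -178490/959509; -2169679/6716563 402593/959509]
step 1: x' = x̄ + K·y = [-12527590/6716563, 14607153/6716563]
step 1: P' = (I − K·H)·P̄ = [4601347/6716563 -5149948/6716563; -5149948/6716563 8130217/6716563]
step 2: x̄ = F·x = [-10448027/6716563, -66797076/6716563]
step 2: P̄ = F·P·Fᵀ + Q = [32802065/6716563 16497596/6716563; 16497596/6716563 162598619/6716563]
step 2: y = z − H·x̄ = [15406117/959509, 214570719/6716563]
step 2: S = H·P̄·Hᵀ + R = [52359118/959509 107283555/959509; 107283555/959509 1826149798/6716563]
step 2: K = P̄·Hᵀ·S⁻¹ = [9453347586/15682254721 -414168962/2240322103; -5050590249/15682254721 935621479/2240322103]
step 2: x' = x̄ + K·y = [34771848067/15682254721, -27826707840/15682254721]
step 2: P' = (I − K·H)·P̄ = [10713989107/15682254721 -11974630628/15682254721; -11974630628/15682254721 18898671007/15682254721]

step 0: x' = [7066/2513, -908/359], P' = [2029/2513 -328/359; -328/359 3489/2513]
step 1: x' = [-12527590/6716563, 14607153/6716563], P' = [4601347/6716563 -5149948/6716563; -5149948/6716563 8130217/6716563]
step 2: x' = [34771848067/15682254721, -27826707840/15682254721], P' = [10713989107/15682254721 -11974630628/15682254721; -11974630628/15682254721 18898671007/15682254721]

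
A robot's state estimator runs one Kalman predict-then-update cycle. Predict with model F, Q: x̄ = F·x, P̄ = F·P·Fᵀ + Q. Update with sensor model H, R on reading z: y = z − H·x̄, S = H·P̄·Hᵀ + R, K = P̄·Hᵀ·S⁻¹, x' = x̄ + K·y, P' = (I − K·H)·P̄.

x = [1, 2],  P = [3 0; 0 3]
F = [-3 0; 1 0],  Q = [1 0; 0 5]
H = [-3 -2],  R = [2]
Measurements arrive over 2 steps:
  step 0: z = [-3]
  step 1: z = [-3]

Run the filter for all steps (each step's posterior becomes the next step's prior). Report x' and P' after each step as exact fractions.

step 0: x' = [63/89, 34/89], P' = [314/89 -438/89; -438/89 1303/178]
step 1: x' = [16047/18145, 2439/18145], P' = [65386/18145 -91218/18145; -91218/18145 135519/18145]

step 0: x̄ = F·x = [-3, 1]
step 0: P̄ = F·P·Fᵀ + Q = [28 -9; -9 8]
step 0: y = z − H·x̄ = [-10]
step 0: S = H·P̄·Hᵀ + R = [178]
step 0: K = P̄·Hᵀ·S⁻¹ = [-33/89; 11/178]
step 0: x' = x̄ + K·y = [63/89, 34/89]
step 0: P' = (I − K·H)·P̄ = [314/89 -438/89; -438/89 1303/178]
step 1: x̄ = F·x = [-189/89, 63/89]
step 1: P̄ = F·P·Fᵀ + Q = [2915/89 -942/89; -942/89 759/89]
step 1: y = z − H·x̄ = [-708/89]
step 1: S = H·P̄·Hᵀ + R = [18145/89]
step 1: K = P̄·Hᵀ·S⁻¹ = [-6861/18145; 1308/18145]
step 1: x' = x̄ + K·y = [16047/18145, 2439/18145]
step 1: P' = (I − K·H)·P̄ = [65386/18145 -91218/18145; -91218/18145 135519/18145]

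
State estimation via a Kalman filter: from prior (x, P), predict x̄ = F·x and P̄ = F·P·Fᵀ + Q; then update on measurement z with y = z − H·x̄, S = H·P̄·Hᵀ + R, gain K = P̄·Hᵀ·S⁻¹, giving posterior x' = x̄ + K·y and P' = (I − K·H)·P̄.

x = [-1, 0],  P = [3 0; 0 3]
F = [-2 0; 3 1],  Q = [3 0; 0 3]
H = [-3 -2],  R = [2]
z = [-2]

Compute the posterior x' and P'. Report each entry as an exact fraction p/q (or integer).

x' = [124/53, -135/53]
P' = [714/53 -1062/53; -1062/53 1605/53]

x̄ = F·x = [2, -3]
P̄ = F·P·Fᵀ + Q = [15 -18; -18 33]
y = z − H·x̄ = [-2]
S = H·P̄·Hᵀ + R = [53]
K = P̄·Hᵀ·S⁻¹ = [-9/53; -12/53]
x' = x̄ + K·y = [124/53, -135/53]
P' = (I − K·H)·P̄ = [714/53 -1062/53; -1062/53 1605/53]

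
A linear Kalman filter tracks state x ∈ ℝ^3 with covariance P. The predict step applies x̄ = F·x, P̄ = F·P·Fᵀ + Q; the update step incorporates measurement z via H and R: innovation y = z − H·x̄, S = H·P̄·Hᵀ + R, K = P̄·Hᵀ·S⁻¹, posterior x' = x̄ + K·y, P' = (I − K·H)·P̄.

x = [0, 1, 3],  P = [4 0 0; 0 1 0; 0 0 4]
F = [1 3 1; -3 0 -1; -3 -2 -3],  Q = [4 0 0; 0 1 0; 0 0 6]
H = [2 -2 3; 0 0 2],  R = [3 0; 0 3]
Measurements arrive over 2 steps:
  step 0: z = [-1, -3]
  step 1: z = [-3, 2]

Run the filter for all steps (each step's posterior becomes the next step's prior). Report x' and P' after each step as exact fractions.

step 0: x' = [90502/27511, 42111/27511, -42645/27511], P' = [186995/27511 160784/27511 -11970/27511; 160784/27511 198755/27511 17964/27511; -11970/27511 17964/27511 20226/27511]
step 1: x' = [-651484753/184370645, -157498468/184370645, 170401556/184370645], P' = [7627337567/1474965160 5644319537/1474965160 -954183459/1474965160; 5644319537/1474965160 7177715567/1474965160 688665291/1474965160; -954183459/1474965160 688665291/1474965160 1100168463/1474965160]

step 0: x̄ = F·x = [6, -3, -11]
step 0: P̄ = F·P·Fᵀ + Q = [21 -16 -30; -16 41 48; -30 48 82]
step 0: y = z − H·x̄ = [14, 19]
step 0: S = H·P̄·Hᵀ + R = [181 180; 180 331]
step 0: K = P̄·Hᵀ·S⁻¹ = [5504/27511 -7980/27511; -7350/27511 11976/27511; 270/27511 13484/27511]
step 0: x' = x̄ + K·y = [90502/27511, 42111/27511, -42645/27511]
step 0: P' = (I − K·H)·P̄ = [186995/27511 160784/27511 -11970/27511; 160784/27511 198755/27511 17964/27511; -11970/27511 17964/27511 20226/27511]
step 1: x̄ = F·x = [174190/27511, -228861/27511, -227793/27511]
step 1: P̄ = F·P·Fᵀ + Q = [3154608/27511 -2034279/27511 -3708601/27511; -2034279/27511 1658872/27511 2600625/27511; -3708601/27511 2600625/27511 4754591/27511]
step 1: y = z − H·x̄ = [-205256/27511, 510608/27511]
step 1: S = H·P̄·Hᵀ + R = [2691292/27511 3290642/27511; 3290642/27511 19100897/27511]
step 1: K = P̄·Hᵀ·S⁻¹ = [367828561/1474965160 -318061153/737482580; -333598729/1474965160 229555097/737482580; 4935963/1474965160 366722821/737482580]
step 1: x' = x̄ + K·y = [-651484753/184370645, -157498468/184370645, 170401556/184370645]
step 1: P' = (I − K·H)·P̄ = [7627337567/1474965160 5644319537/1474965160 -954183459/1474965160; 5644319537/1474965160 7177715567/1474965160 688665291/1474965160; -954183459/1474965160 688665291/1474965160 1100168463/1474965160]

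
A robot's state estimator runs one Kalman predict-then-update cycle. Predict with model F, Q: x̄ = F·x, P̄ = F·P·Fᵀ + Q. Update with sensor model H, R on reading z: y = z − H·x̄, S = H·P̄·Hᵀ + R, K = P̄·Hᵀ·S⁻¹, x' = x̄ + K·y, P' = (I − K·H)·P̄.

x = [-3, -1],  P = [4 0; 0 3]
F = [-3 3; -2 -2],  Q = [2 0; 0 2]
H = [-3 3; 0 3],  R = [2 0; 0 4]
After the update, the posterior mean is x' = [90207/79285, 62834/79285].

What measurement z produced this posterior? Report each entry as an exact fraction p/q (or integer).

z = [-1, 2]

x̄ = F·x = [6, 8]
P̄ = F·P·Fᵀ + Q = [65 6; 6 30]
S = H·P̄·Hᵀ + R = [749 216; 216 274]
K = P̄·Hᵀ·S⁻¹ = [-26193/79285 25857/79285; 144/79285 25929/79285]
x' − x̄ = [-385503/79285, -571446/79285] = K·y
y = (KᵀK)⁻¹·Kᵀ·(x' − x̄) = [-7, -22]
z = y + H·x̄ = [-7, -22] + [6, 24] = [-1, 2]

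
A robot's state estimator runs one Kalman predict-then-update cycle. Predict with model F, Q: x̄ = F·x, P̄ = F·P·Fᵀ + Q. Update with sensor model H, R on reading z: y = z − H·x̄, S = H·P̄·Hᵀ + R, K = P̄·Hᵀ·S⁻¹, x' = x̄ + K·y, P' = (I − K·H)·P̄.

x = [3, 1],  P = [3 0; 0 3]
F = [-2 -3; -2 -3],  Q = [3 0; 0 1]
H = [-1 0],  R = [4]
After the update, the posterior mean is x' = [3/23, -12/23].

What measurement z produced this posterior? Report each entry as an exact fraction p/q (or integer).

x̄ = F·x = [-9, -9]
P̄ = F·P·Fᵀ + Q = [42 39; 39 40]
S = H·P̄·Hᵀ + R = [46]
K = P̄·Hᵀ·S⁻¹ = [-21/23; -39/46]
x' − x̄ = [210/23, 195/23] = K·y
y = (KᵀK)⁻¹·Kᵀ·(x' − x̄) = [-10]
z = y + H·x̄ = [-10] + [9] = [-1]

z = [-1]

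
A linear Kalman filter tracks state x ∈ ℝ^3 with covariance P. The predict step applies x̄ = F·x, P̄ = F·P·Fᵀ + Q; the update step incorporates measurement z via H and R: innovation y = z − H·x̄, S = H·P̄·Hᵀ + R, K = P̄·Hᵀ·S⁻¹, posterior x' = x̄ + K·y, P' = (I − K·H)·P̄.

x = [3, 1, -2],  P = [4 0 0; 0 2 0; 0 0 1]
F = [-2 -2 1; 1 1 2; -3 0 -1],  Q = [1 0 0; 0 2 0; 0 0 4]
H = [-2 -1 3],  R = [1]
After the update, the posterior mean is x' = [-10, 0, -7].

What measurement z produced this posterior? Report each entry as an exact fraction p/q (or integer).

z = [-1]

x̄ = F·x = [-10, 0, -7]
P̄ = F·P·Fᵀ + Q = [26 -10 23; -10 12 -14; 23 -14 41]
S = H·P̄·Hᵀ + R = [254]
K = P̄·Hᵀ·S⁻¹ = [27/254; -17/127; 91/254]
x' − x̄ = [0, 0, 0] = K·y
y = (KᵀK)⁻¹·Kᵀ·(x' − x̄) = [0]
z = y + H·x̄ = [0] + [-1] = [-1]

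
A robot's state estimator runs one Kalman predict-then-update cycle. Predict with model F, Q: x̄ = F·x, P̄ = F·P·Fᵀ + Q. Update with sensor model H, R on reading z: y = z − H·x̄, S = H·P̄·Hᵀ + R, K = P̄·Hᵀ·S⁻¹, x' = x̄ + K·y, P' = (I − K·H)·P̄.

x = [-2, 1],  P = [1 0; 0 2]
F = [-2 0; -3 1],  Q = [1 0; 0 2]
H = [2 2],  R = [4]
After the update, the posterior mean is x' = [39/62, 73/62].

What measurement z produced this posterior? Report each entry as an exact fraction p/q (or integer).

x̄ = F·x = [4, 7]
P̄ = F·P·Fᵀ + Q = [5 6; 6 13]
S = H·P̄·Hᵀ + R = [124]
K = P̄·Hᵀ·S⁻¹ = [11/62; 19/62]
x' − x̄ = [-209/62, -361/62] = K·y
y = (KᵀK)⁻¹·Kᵀ·(x' − x̄) = [-19]
z = y + H·x̄ = [-19] + [22] = [3]

z = [3]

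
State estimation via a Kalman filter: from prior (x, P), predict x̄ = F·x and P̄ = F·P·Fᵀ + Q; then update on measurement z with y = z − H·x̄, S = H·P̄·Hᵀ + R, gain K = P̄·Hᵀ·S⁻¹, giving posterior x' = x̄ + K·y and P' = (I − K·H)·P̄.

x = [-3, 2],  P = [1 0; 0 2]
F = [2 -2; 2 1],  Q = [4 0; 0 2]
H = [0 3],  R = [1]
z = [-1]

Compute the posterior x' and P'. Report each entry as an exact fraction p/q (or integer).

x̄ = F·x = [-10, -4]
P̄ = F·P·Fᵀ + Q = [16 0; 0 8]
y = z − H·x̄ = [11]
S = H·P̄·Hᵀ + R = [73]
K = P̄·Hᵀ·S⁻¹ = [0; 24/73]
x' = x̄ + K·y = [-10, -28/73]
P' = (I − K·H)·P̄ = [16 0; 0 8/73]

x' = [-10, -28/73]
P' = [16 0; 0 8/73]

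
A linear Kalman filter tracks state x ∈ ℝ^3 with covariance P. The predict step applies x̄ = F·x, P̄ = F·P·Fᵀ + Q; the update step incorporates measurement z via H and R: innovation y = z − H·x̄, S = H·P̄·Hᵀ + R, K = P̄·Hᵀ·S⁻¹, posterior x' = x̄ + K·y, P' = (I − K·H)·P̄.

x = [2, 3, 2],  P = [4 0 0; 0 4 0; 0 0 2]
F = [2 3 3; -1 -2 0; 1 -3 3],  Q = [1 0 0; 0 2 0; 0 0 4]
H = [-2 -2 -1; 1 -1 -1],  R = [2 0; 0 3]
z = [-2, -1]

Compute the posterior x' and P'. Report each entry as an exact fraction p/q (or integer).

x' = [16043/30922, -737/15461, 19235/15461]
P' = [15656/15461 -17230/15461 13527/15461; -17230/15461 38962/15461 -43982/15461; 13527/15461 -43982/15461 71828/15461]

x̄ = F·x = [19, -8, -1]
P̄ = F·P·Fᵀ + Q = [71 -32 -10; -32 22 20; -10 20 62]
y = z − H·x̄ = [19, -29]
S = H·P̄·Hᵀ + R = [220 14; 14 282]
K = P̄·Hᵀ·S⁻¹ = [-10379/30922 6453/15461; 259/15461 -4070/15461; -5459/15461 -4773/15461]
x' = x̄ + K·y = [16043/30922, -737/15461, 19235/15461]
P' = (I − K·H)·P̄ = [15656/15461 -17230/15461 13527/15461; -17230/15461 38962/15461 -43982/15461; 13527/15461 -43982/15461 71828/15461]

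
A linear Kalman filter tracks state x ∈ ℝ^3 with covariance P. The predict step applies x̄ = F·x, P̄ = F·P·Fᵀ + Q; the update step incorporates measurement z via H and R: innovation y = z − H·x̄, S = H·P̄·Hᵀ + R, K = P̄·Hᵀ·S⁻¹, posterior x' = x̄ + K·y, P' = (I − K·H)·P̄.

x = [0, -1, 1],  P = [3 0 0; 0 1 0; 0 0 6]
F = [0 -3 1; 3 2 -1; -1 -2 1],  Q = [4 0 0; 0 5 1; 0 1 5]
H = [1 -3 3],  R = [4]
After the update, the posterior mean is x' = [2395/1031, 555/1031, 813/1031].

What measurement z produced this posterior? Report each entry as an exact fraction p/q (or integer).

z = [3]

x̄ = F·x = [4, -3, 3]
P̄ = F·P·Fᵀ + Q = [19 -12 12; -12 42 -18; 12 -18 18]
S = H·P̄·Hᵀ + R = [1031]
K = P̄·Hᵀ·S⁻¹ = [91/1031; -192/1031; 120/1031]
x' − x̄ = [-1729/1031, 3648/1031, -2280/1031] = K·y
y = (KᵀK)⁻¹·Kᵀ·(x' − x̄) = [-19]
z = y + H·x̄ = [-19] + [22] = [3]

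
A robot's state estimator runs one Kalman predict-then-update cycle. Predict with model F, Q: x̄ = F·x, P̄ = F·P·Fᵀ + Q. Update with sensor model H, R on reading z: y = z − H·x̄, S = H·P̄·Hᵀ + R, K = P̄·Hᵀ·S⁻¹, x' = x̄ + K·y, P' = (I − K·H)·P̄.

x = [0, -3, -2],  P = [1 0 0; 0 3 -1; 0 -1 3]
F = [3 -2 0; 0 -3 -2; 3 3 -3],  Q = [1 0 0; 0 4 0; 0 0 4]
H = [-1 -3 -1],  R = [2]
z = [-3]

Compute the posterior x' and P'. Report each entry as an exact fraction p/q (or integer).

x̄ = F·x = [6, 13, -3]
P̄ = F·P·Fᵀ + Q = [22 14 -15; 14 31 -12; -15 -12 85]
y = z − H·x̄ = [39]
S = H·P̄·Hᵀ + R = [370]
K = P̄·Hᵀ·S⁻¹ = [-49/370; -19/74; -17/185]
x' = x̄ + K·y = [309/370, 221/74, -1218/185]
P' = (I − K·H)·P̄ = [5739/370 105/74 -3608/185; 105/74 489/74 -767/37; -3608/185 -767/37 15147/185]

x' = [309/370, 221/74, -1218/185]
P' = [5739/370 105/74 -3608/185; 105/74 489/74 -767/37; -3608/185 -767/37 15147/185]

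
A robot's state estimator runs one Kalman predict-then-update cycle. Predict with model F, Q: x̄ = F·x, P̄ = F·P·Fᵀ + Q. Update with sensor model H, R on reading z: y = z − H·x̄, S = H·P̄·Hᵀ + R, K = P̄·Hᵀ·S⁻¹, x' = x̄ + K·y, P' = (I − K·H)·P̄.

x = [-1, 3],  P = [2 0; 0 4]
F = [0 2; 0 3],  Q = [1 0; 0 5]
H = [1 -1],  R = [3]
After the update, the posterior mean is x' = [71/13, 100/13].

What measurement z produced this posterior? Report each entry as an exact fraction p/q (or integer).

x̄ = F·x = [6, 9]
P̄ = F·P·Fᵀ + Q = [17 24; 24 41]
S = H·P̄·Hᵀ + R = [13]
K = P̄·Hᵀ·S⁻¹ = [-7/13; -17/13]
x' − x̄ = [-7/13, -17/13] = K·y
y = (KᵀK)⁻¹·Kᵀ·(x' − x̄) = [1]
z = y + H·x̄ = [1] + [-3] = [-2]

z = [-2]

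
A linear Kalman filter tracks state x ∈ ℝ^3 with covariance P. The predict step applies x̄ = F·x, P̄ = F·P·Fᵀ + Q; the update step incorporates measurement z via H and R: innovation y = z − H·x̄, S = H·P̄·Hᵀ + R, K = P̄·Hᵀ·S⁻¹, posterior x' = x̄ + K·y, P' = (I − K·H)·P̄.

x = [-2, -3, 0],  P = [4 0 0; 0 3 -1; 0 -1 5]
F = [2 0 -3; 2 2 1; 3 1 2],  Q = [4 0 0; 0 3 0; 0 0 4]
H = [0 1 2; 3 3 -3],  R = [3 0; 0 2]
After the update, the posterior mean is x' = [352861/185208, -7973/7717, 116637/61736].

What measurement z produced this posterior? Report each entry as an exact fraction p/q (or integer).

x̄ = F·x = [-4, -10, -9]
P̄ = F·P·Fᵀ + Q = [65 7 -3; 7 32 35; -3 35 59]
S = H·P̄·Hᵀ + R = [411 -150; -150 956]
K = P̄·Hᵀ·S⁻¹ = [17353/185208 30875/123472; 2069/7717 843/15434; 22353/61736 -3447/123472]
x' − x̄ = [1093693/185208, 69197/7717, 672261/61736] = K·y
y = (KᵀK)⁻¹·Kᵀ·(x' − x̄) = [31, 12]
z = y + H·x̄ = [31, 12] + [-28, -15] = [3, -3]

z = [3, -3]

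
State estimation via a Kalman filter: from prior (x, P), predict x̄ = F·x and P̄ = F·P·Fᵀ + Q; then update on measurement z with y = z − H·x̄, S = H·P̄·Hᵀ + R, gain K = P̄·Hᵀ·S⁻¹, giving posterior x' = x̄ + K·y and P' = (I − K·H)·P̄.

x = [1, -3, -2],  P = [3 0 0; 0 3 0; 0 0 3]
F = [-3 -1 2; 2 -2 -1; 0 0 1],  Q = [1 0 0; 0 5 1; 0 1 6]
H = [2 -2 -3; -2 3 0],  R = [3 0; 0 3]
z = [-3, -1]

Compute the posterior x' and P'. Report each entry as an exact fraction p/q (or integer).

x' = [7024/1901, 60455/26614, 97527/53228]
P' = [26655/1901 17430/1901 6078/1901; 17430/1901 84081/13307 50145/26614; 6078/1901 50145/26614 62885/53228]

x̄ = F·x = [-4, 10, -2]
P̄ = F·P·Fᵀ + Q = [43 -18 6; -18 32 -2; 6 -2 9]
y = z − H·x̄ = [19, -39]
S = H·P̄·Hᵀ + R = [432 -490; -490 679]
K = P̄·Hᵀ·S⁻¹ = [72/1901 -340/1901; 61/3802 2741/13307; -2327/7604 -6583/26614]
x' = x̄ + K·y = [7024/1901, 60455/26614, 97527/53228]
P' = (I − K·H)·P̄ = [26655/1901 17430/1901 6078/1901; 17430/1901 84081/13307 50145/26614; 6078/1901 50145/26614 62885/53228]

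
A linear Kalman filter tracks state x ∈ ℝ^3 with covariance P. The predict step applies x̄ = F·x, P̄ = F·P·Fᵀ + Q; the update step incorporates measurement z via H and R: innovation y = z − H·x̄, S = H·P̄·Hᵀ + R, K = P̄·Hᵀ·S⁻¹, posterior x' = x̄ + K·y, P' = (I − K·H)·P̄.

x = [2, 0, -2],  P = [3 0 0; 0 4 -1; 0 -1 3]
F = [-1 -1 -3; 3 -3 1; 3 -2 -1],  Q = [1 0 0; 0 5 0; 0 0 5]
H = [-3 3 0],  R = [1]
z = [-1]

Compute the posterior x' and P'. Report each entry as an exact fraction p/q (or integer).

x̄ = F·x = [4, 4, 8]
P̄ = F·P·Fᵀ + Q = [29 -14 1; -14 77 47; 1 47 47]
y = z − H·x̄ = [-1]
S = H·P̄·Hᵀ + R = [1207]
K = P̄·Hᵀ·S⁻¹ = [-129/1207; 273/1207; 138/1207]
x' = x̄ + K·y = [4957/1207, 4555/1207, 9518/1207]
P' = (I − K·H)·P̄ = [18362/1207 18319/1207 19009/1207; 18319/1207 18410/1207 19055/1207; 19009/1207 19055/1207 37685/1207]

x' = [4957/1207, 4555/1207, 9518/1207]
P' = [18362/1207 18319/1207 19009/1207; 18319/1207 18410/1207 19055/1207; 19009/1207 19055/1207 37685/1207]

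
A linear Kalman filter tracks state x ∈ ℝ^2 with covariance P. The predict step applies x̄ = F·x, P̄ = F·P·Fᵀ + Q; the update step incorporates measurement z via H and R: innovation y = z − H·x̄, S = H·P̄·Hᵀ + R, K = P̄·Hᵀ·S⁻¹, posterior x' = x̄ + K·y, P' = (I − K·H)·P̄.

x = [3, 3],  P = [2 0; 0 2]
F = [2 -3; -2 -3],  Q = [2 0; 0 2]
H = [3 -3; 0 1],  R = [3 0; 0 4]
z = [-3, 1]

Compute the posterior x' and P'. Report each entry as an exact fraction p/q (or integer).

x' = [-1010/629, -413/629]
P' = [2251/629 2062/629; 2062/629 2080/629]

x̄ = F·x = [-3, -15]
P̄ = F·P·Fᵀ + Q = [28 10; 10 28]
y = z − H·x̄ = [-39, 16]
S = H·P̄·Hᵀ + R = [327 -54; -54 32]
K = P̄·Hᵀ·S⁻¹ = [189/629 1031/1258; -18/629 520/629]
x' = x̄ + K·y = [-1010/629, -413/629]
P' = (I − K·H)·P̄ = [2251/629 2062/629; 2062/629 2080/629]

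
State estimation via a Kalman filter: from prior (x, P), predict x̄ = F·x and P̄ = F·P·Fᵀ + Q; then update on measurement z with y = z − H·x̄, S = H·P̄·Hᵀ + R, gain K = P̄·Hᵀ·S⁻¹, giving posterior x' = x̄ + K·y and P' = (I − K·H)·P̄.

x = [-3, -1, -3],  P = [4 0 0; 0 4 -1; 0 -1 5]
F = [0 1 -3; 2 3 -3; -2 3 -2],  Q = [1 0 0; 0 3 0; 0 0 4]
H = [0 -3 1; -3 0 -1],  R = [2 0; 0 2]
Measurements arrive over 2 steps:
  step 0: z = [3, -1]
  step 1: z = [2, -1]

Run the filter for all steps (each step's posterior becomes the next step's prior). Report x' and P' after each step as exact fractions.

step 0: x' = [472826/371183, -717536/371183, -991699/371183], P' = [671106/371183 -607456/371183 -1851766/371183; -607456/371183 708538/371183 1908014/371183; -1851766/371183 1908014/371183 5809960/371183]
step 1: x' = [5321747785/4366782423, -6709748744/4366782423, -12195364688/4366782423], P' = [19748805016/30567476961 -13190097890/30567476961 -42951904586/30567476961; -13190097890/30567476961 20202396112/30567476961 43674827242/30567476961; -42951904586/30567476961 43674827242/30567476961 139690320010/30567476961]

step 0: x̄ = F·x = [8, 0, 9]
step 0: P̄ = F·P·Fᵀ + Q = [56 69 53; 69 118 65; 53 65 88]
step 0: y = z − H·x̄ = [-6, 32]
step 0: S = H·P̄·Hᵀ + R = [762 569; 569 912]
step 0: K = P̄·Hᵀ·S⁻¹ = [-14699/371183 -80776/371183; -108800/371183 -42823/371183; 42959/371183 -127331/371183]
step 0: x' = x̄ + K·y = [472826/371183, -717536/371183, -991699/371183]
step 0: P' = (I − K·H)·P̄ = [671106/371183 -607456/371183 -1851766/371183; -607456/371183 708538/371183 1908014/371183; -1851766/371183 1908014/371183 5809960/371183]
step 1: x̄ = F·x = [2257561/371183, 1768141/371183, -1114862/371183]
step 1: P̄ = F·P·Fᵀ + Q = [41921277/371183 41414770/371183 6101536/371183; 41414770/371183 43051923/371183 6228436/371183; 6101536/371183 6228436/371183 3365014/371183]
step 1: y = z − H·x̄ = [7161651/371183, 5286638/371183]
step 1: S = H·P̄·Hᵀ + R = [354204071/371183 369748616/371183; 369748616/371183 418008089/371183]
step 1: K = P̄·Hᵀ·S⁻¹ = [-1690805458/30567476961 -8147255231/30567476961; -8466180547/30567476961 -2052266786/30567476961; 4332919142/30567476961 -5417303126/30567476961]
step 1: x' = x̄ + K·y = [5321747785/4366782423, -6709748744/4366782423, -12195364688/4366782423]
step 1: P' = (I − K·H)·P̄ = [19748805016/30567476961 -13190097890/30567476961 -42951904586/30567476961; -13190097890/30567476961 20202396112/30567476961 43674827242/30567476961; -42951904586/30567476961 43674827242/30567476961 139690320010/30567476961]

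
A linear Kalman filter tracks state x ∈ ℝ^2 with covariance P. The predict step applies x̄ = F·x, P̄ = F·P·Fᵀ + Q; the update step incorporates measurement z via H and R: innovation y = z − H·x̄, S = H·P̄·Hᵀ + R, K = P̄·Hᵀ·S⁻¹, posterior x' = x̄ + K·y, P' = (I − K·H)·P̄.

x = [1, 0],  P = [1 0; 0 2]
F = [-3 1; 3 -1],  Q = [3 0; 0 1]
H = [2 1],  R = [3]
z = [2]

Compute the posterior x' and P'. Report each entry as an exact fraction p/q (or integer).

x' = [4/27, 31/27]
P' = [89/27 -127/27; -127/27 224/27]

x̄ = F·x = [-3, 3]
P̄ = F·P·Fᵀ + Q = [14 -11; -11 12]
y = z − H·x̄ = [5]
S = H·P̄·Hᵀ + R = [27]
K = P̄·Hᵀ·S⁻¹ = [17/27; -10/27]
x' = x̄ + K·y = [4/27, 31/27]
P' = (I − K·H)·P̄ = [89/27 -127/27; -127/27 224/27]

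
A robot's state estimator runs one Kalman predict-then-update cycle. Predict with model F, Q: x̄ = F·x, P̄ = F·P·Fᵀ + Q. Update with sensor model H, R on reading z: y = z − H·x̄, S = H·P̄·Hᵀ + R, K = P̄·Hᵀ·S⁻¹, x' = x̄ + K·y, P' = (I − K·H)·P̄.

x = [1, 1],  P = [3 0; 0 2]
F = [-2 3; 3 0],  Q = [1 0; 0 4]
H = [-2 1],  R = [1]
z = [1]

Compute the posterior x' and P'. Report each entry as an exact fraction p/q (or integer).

x̄ = F·x = [1, 3]
P̄ = F·P·Fᵀ + Q = [31 -18; -18 31]
y = z − H·x̄ = [0]
S = H·P̄·Hᵀ + R = [228]
K = P̄·Hᵀ·S⁻¹ = [-20/57; 67/228]
x' = x̄ + K·y = [1, 3]
P' = (I − K·H)·P̄ = [167/57 314/57; 314/57 2579/228]

x' = [1, 3]
P' = [167/57 314/57; 314/57 2579/228]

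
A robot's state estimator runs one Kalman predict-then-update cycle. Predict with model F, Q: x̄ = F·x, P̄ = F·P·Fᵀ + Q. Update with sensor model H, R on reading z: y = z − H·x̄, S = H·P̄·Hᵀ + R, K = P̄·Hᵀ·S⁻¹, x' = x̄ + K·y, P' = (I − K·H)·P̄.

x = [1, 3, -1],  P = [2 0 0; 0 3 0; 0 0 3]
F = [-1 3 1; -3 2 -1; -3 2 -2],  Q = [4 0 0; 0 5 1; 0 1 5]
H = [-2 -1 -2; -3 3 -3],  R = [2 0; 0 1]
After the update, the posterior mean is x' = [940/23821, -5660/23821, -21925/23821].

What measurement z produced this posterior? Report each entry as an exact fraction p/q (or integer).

z = [2, 2]

x̄ = F·x = [7, 4, 5]
P̄ = F·P·Fᵀ + Q = [36 21 18; 21 38 37; 18 37 47]
S = H·P̄·Hᵀ + R = [748 426; 426 370]
K = P̄·Hᵀ·S⁻¹ = [-1389/23821 -9549/47642; -7855/23821 5181/23821; -13003/47642 4155/47642]
x' − x̄ = [-165807/23821, -100944/23821, -141030/23821] = K·y
y = (KᵀK)⁻¹·Kᵀ·(x' − x̄) = [30, 26]
z = y + H·x̄ = [30, 26] + [-28, -24] = [2, 2]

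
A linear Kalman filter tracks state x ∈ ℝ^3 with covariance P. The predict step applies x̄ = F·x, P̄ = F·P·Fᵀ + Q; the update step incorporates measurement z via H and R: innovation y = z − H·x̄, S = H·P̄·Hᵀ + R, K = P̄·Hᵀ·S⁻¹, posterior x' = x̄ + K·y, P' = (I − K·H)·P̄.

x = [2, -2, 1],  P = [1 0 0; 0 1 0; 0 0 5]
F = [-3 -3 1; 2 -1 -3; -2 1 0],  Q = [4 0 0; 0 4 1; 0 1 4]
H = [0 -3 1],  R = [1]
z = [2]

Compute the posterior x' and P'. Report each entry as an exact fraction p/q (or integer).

x' = [1489/520, -631/260, -2763/520]
P' = [10791/520 51/260 363/520; 51/260 131/130 703/260; 363/520 703/260 4239/520]

x̄ = F·x = [1, 3, -6]
P̄ = F·P·Fᵀ + Q = [27 -18 3; -18 54 -4; 3 -4 9]
y = z − H·x̄ = [17]
S = H·P̄·Hᵀ + R = [520]
K = P̄·Hᵀ·S⁻¹ = [57/520; -83/260; 21/520]
x' = x̄ + K·y = [1489/520, -631/260, -2763/520]
P' = (I − K·H)·P̄ = [10791/520 51/260 363/520; 51/260 131/130 703/260; 363/520 703/260 4239/520]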